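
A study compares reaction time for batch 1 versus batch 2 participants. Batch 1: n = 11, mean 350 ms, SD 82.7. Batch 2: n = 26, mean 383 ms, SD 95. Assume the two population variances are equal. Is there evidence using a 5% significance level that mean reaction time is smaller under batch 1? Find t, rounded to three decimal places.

Let group 1 = batch 1, group 2 = batch 2. H0: μ_1 = μ_2; H1: μ_1 < μ_2 (two-sample pooled-variance t-test, left-tailed).
s_p² = [(11−1)·82.7² + (26−1)·95²]/(11+26−2) = 8400.51
t = (350 − 383)/√[8400.51·(1/11 + 1/26)] = -1.001
df = n₁ + n₂ − 2 = 35
p-value = P(T ≤ -1.001) ≈ 0.1618
Since p ≈ 0.1618 > α = 0.05, fail to reject H0; the data do not provide sufficient evidence against H0.

-1.001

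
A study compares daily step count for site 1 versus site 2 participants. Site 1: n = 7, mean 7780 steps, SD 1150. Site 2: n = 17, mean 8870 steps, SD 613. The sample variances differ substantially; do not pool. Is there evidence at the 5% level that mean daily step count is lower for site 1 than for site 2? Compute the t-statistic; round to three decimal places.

Let group 1 = site 1, group 2 = site 2. H0: μ_1 = μ_2; H1: μ_1 < μ_2 (Welch's two-sample t-test, left-tailed).
t = (x̄_1 − x̄_2)/√(s_1²/n_1 + s_2²/n_2) = (7780 − 8870)/√(1150²/7 + 613²/17) = -2.373
Welch–Satterthwaite df ≈ 7.45
p-value = P(T ≤ -2.373) ≈ 0.024
Since p ≈ 0.024 < α = 0.05, reject H0; the data support H1.

-2.373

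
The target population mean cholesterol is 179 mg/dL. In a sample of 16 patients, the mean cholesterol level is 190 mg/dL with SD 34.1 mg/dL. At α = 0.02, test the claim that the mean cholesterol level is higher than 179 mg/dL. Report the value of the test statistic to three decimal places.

1.290

H0: μ = 179; H1: μ > 179 (one-sample t-test, right-tailed).
t = (x̄ − μ₀)/(s/√n) = (190 − 179)/(34.1/√16) = 1.290
df = n − 1 = 15
p-value = P(T ≥ 1.290) ≈ 0.108
Since p ≈ 0.108 > α = 0.02, fail to reject H0; the evidence is not statistically significant.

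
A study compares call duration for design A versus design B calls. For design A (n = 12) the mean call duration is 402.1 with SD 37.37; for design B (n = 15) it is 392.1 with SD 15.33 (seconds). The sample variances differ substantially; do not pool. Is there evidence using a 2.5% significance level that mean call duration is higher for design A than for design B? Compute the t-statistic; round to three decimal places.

Let group 1 = design A, group 2 = design B. H0: μ_1 = μ_2; H1: μ_1 > μ_2 (Welch's two-sample t-test, right-tailed).
t = (x̄_1 − x̄_2)/√(s_1²/n_1 + s_2²/n_2) = (402.1 − 392.1)/√(37.37²/12 + 15.33²/15) = 0.870
Welch–Satterthwaite df ≈ 13.96
p-value = P(T ≥ 0.870) ≈ 0.1994
Since p ≈ 0.1994 > α = 0.025, fail to reject H0; the data do not provide sufficient evidence against H0.

0.870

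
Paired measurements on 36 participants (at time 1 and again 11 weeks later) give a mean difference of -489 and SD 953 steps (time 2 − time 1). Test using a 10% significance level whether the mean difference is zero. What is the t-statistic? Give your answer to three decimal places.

H0: μ_d = 0; H1: μ_d ≠ 0 (paired t-test on the differences, two-sided).
t = d̄/(s_d/√n) = -489/(953/√36) = -3.079
df = n − 1 = 35
Two-sided p-value ≈ 0.004
Since p ≈ 0.004 < α = 0.1, reject H0; the data support H1.

-3.079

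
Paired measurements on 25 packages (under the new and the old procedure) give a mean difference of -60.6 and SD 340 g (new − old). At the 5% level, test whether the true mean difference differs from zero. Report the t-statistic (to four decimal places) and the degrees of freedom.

t = -0.8912, df = 24

H0: μ_d = 0; H1: μ_d ≠ 0 (paired t-test on the differences, two-sided).
t = d̄/(s_d/√n) = -60.6/(340/√25) = -0.8912
df = n − 1 = 24
Two-sided p-value ≈ 0.382
Since p ≈ 0.382 > α = 0.05, fail to reject H0; the evidence is not statistically significant.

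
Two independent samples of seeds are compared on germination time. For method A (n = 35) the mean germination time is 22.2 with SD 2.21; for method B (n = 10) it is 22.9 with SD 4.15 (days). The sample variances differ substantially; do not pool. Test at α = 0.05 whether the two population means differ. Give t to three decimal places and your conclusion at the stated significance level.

t = -0.513; fail to reject H0

Let group 1 = method A, group 2 = method B. H0: μ_1 = μ_2; H1: μ_1 ≠ μ_2 (Welch's two-sample t-test, two-sided).
t = (x̄_1 − x̄_2)/√(s_1²/n_1 + s_2²/n_2) = (22.2 − 22.9)/√(2.21²/35 + 4.15²/10) = -0.513
Welch–Satterthwaite df ≈ 10.50
Two-sided p-value ≈ 0.619
Since p ≈ 0.619 > α = 0.05, fail to reject H0; the evidence is not statistically significant.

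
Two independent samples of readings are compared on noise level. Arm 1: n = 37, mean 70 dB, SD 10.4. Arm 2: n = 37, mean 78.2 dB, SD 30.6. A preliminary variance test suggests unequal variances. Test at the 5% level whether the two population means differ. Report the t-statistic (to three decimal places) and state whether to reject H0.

Let group 1 = arm 1, group 2 = arm 2. H0: μ_1 = μ_2; H1: μ_1 ≠ μ_2 (Welch's two-sample t-test, two-sided).
t = (x̄_1 − x̄_2)/√(s_1²/n_1 + s_2²/n_2) = (70 − 78.2)/√(10.4²/37 + 30.6²/37) = -1.543
Welch–Satterthwaite df ≈ 44.21
Two-sided p-value ≈ 0.1299
Since p ≈ 0.1299 > α = 0.05, fail to reject H0; the data do not provide sufficient evidence against H0.

t = -1.543; fail to reject H0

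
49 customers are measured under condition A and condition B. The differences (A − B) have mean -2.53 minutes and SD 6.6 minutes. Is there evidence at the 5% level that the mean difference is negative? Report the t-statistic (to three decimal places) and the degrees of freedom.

t = -2.683, df = 48

H0: μ_d = 0; H1: μ_d < 0 (paired t-test on the differences, left-tailed).
t = d̄/(s_d/√n) = -2.53/(6.6/√49) = -2.683
df = n − 1 = 48
p-value = P(T ≤ -2.683) ≈ 0.005
Since p ≈ 0.005 < α = 0.05, reject H0; the data support H1.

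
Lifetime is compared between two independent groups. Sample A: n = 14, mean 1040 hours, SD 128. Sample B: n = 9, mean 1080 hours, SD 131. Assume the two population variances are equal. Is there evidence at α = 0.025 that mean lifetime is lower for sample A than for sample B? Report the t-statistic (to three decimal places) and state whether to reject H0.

t = -0.725; fail to reject H0

Let group 1 = sample A, group 2 = sample B. H0: μ_1 = μ_2; H1: μ_1 < μ_2 (two-sample pooled-variance t-test, left-tailed).
s_p² = [(14−1)·128² + (9−1)·131²]/(14+9−2) = 16680
t = (1040 − 1080)/√[16680·(1/14 + 1/9)] = -0.725
df = n₁ + n₂ − 2 = 21
p-value = P(T ≤ -0.725) ≈ 0.2383
Since p ≈ 0.2383 > α = 0.025, fail to reject H0; the evidence is not statistically significant.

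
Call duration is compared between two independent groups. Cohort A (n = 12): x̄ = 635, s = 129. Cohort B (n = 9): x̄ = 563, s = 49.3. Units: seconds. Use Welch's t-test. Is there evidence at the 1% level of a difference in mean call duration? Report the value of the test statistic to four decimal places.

Let group 1 = cohort A, group 2 = cohort B. H0: μ_1 = μ_2; H1: μ_1 ≠ μ_2 (Welch's two-sample t-test, two-sided).
t = (x̄_1 − x̄_2)/√(s_1²/n_1 + s_2²/n_2) = (635 − 563)/√(129²/12 + 49.3²/9) = 1.7689
Welch–Satterthwaite df ≈ 14.92
Two-sided p-value ≈ 0.097
Since p ≈ 0.097 > α = 0.01, fail to reject H0; the data do not provide sufficient evidence against H0.

1.7689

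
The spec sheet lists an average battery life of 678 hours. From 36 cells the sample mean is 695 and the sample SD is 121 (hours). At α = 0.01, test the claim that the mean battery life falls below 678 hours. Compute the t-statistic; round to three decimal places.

H0: μ = 678; H1: μ < 678 (one-sample t-test, left-tailed).
t = (x̄ − μ₀)/(s/√n) = (695 − 678)/(121/√36) = 0.843
df = n − 1 = 35
p-value = P(T ≤ 0.843) ≈ 0.798
Since p ≈ 0.798 > α = 0.01, fail to reject H0; the data do not provide sufficient evidence against H0.

0.843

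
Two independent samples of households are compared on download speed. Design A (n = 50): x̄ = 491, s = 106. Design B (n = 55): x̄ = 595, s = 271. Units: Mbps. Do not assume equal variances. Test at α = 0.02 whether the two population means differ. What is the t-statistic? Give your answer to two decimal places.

Let group 1 = design A, group 2 = design B. H0: μ_1 = μ_2; H1: μ_1 ≠ μ_2 (Welch's two-sample t-test, two-sided).
t = (x̄_1 − x̄_2)/√(s_1²/n_1 + s_2²/n_2) = (491 − 595)/√(106²/50 + 271²/55) = -2.63
Welch–Satterthwaite df ≈ 71.47
Two-sided p-value ≈ 0.010
Since p ≈ 0.010 < α = 0.02, reject H0; the data support H1.

-2.63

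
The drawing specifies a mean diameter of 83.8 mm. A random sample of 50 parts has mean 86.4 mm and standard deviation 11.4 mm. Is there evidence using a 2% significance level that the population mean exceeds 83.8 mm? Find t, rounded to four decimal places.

H0: μ = 83.8; H1: μ > 83.8 (one-sample t-test, right-tailed).
t = (x̄ − μ₀)/(s/√n) = (86.4 − 83.8)/(11.4/√50) = 1.6127
df = n − 1 = 49
p-value = P(T ≥ 1.6127) ≈ 0.0566
Since p ≈ 0.0566 > α = 0.02, fail to reject H0; the evidence is not statistically significant.

1.6127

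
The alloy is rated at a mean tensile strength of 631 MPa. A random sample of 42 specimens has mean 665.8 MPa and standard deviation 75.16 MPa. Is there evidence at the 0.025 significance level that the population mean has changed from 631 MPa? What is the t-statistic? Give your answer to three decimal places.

3.001

H0: μ = 631; H1: μ ≠ 631 (one-sample t-test, two-sided).
t = (x̄ − μ₀)/(s/√n) = (665.8 − 631)/(75.16/√42) = 3.001
df = n − 1 = 41
Two-sided p-value ≈ 0.005
Since p ≈ 0.005 < α = 0.025, reject H0; the data support H1.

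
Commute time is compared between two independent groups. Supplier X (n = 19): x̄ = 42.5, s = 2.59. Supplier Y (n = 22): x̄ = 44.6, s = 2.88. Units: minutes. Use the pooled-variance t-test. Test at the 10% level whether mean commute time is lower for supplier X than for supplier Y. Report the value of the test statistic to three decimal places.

-2.438

Let group 1 = supplier X, group 2 = supplier Y. H0: μ_1 = μ_2; H1: μ_1 < μ_2 (two-sample pooled-variance t-test, left-tailed).
s_p² = [(19−1)·2.59² + (22−1)·2.88²]/(19+22−2) = 7.56226
t = (42.5 − 44.6)/√[7.56226·(1/19 + 1/22)] = -2.438
df = n₁ + n₂ − 2 = 39
p-value = P(T ≤ -2.438) ≈ 0.010
Since p ≈ 0.010 < α = 0.1, reject H0; the data support H1.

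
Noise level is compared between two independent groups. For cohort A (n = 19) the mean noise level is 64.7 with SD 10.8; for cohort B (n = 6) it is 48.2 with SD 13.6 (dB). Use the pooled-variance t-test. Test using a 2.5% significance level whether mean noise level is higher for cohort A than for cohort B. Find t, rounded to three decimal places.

3.073

Let group 1 = cohort A, group 2 = cohort B. H0: μ_1 = μ_2; H1: μ_1 > μ_2 (two-sample pooled-variance t-test, right-tailed).
s_p² = [(19−1)·10.8² + (6−1)·13.6²]/(19+6−2) = 131.492
t = (64.7 − 48.2)/√[131.492·(1/19 + 1/6)] = 3.073
df = n₁ + n₂ − 2 = 23
p-value = P(T ≥ 3.073) ≈ 0.003
Since p ≈ 0.003 < α = 0.025, reject H0; the evidence is statistically significant.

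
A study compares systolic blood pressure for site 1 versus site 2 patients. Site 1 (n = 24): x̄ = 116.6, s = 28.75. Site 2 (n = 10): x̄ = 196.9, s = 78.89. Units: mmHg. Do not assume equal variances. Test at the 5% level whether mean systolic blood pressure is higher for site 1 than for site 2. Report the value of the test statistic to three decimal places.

-3.133

Let group 1 = site 1, group 2 = site 2. H0: μ_1 = μ_2; H1: μ_1 > μ_2 (Welch's two-sample t-test, right-tailed).
t = (x̄_1 − x̄_2)/√(s_1²/n_1 + s_2²/n_2) = (116.6 − 196.9)/√(28.75²/24 + 78.89²/10) = -3.133
Welch–Satterthwaite df ≈ 10.01
p-value = P(T ≥ -3.133) ≈ 0.9947
Since p ≈ 0.9947 > α = 0.05, fail to reject H0; the evidence is not statistically significant.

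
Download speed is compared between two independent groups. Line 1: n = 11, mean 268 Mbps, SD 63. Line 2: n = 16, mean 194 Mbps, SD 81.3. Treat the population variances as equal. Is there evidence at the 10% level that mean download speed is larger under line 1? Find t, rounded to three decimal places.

2.535

Let group 1 = line 1, group 2 = line 2. H0: μ_1 = μ_2; H1: μ_1 > μ_2 (two-sample pooled-variance t-test, right-tailed).
s_p² = [(11−1)·63² + (16−1)·81.3²]/(11+16−2) = 5553.41
t = (268 − 194)/√[5553.41·(1/11 + 1/16)] = 2.535
df = n₁ + n₂ − 2 = 25
p-value = P(T ≥ 2.535) ≈ 0.009
Since p ≈ 0.009 < α = 0.1, reject H0; the data support H1.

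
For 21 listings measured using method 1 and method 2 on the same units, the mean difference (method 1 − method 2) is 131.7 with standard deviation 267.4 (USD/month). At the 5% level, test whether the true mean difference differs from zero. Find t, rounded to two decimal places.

2.26

H0: μ_d = 0; H1: μ_d ≠ 0 (paired t-test on the differences, two-sided).
t = d̄/(s_d/√n) = 131.7/(267.4/√21) = 2.26
df = n − 1 = 20
Two-sided p-value ≈ 0.0354
Since p ≈ 0.0354 < α = 0.05, reject H0; the evidence is statistically significant.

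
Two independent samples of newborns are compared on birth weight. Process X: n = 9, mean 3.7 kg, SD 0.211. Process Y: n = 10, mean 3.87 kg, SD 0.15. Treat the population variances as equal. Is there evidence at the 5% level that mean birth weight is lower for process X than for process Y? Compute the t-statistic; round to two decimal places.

Let group 1 = process X, group 2 = process Y. H0: μ_1 = μ_2; H1: μ_1 < μ_2 (two-sample pooled-variance t-test, left-tailed).
s_p² = [(9−1)·0.211² + (10−1)·0.15²]/(9+10−2) = 0.0328628
t = (3.7 − 3.87)/√[0.0328628·(1/9 + 1/10)] = -2.04
df = n₁ + n₂ − 2 = 17
p-value = P(T ≤ -2.04) ≈ 0.029
Since p ≈ 0.029 < α = 0.05, reject H0; the data support H1.

-2.04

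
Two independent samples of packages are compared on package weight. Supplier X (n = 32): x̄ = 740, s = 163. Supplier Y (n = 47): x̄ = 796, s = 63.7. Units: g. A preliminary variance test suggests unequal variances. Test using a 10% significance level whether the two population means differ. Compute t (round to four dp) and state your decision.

t = -1.8497; reject H0

Let group 1 = supplier X, group 2 = supplier Y. H0: μ_1 = μ_2; H1: μ_1 ≠ μ_2 (Welch's two-sample t-test, two-sided).
t = (x̄_1 − x̄_2)/√(s_1²/n_1 + s_2²/n_2) = (740 − 796)/√(163²/32 + 63.7²/47) = -1.8497
Welch–Satterthwaite df ≈ 37.51
Two-sided p-value ≈ 0.0723
Since p ≈ 0.0723 < α = 0.1, reject H0; the data support H1.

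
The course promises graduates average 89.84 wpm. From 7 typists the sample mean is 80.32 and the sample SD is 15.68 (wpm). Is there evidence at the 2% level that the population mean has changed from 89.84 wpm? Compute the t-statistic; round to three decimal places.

-1.606

H0: μ = 89.84; H1: μ ≠ 89.84 (one-sample t-test, two-sided).
t = (x̄ − μ₀)/(s/√n) = (80.32 − 89.84)/(15.68/√7) = -1.606
df = n − 1 = 6
Two-sided p-value ≈ 0.159
Since p ≈ 0.159 > α = 0.02, fail to reject H0; the evidence is not statistically significant.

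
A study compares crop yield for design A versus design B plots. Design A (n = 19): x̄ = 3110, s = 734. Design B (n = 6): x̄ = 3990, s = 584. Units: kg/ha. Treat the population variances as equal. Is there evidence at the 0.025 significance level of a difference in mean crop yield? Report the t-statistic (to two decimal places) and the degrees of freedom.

Let group 1 = design A, group 2 = design B. H0: μ_1 = μ_2; H1: μ_1 ≠ μ_2 (two-sample pooled-variance t-test, two-sided).
s_p² = [(19−1)·734² + (6−1)·584²]/(19+6−2) = 495778
t = (3110 − 3990)/√[495778·(1/19 + 1/6)] = -2.67
df = n₁ + n₂ − 2 = 23
Two-sided p-value ≈ 0.0137
Since p ≈ 0.0137 < α = 0.025, reject H0; the data support H1.

t = -2.67, df = 23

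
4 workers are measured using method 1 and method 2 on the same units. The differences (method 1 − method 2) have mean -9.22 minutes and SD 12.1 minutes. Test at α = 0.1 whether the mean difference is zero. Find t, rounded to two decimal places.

-1.52

H0: μ_d = 0; H1: μ_d ≠ 0 (paired t-test on the differences, two-sided).
t = d̄/(s_d/√n) = -9.22/(12.1/√4) = -1.52
df = n − 1 = 3
Two-sided p-value ≈ 0.225
Since p ≈ 0.225 > α = 0.1, fail to reject H0; the evidence is not statistically significant.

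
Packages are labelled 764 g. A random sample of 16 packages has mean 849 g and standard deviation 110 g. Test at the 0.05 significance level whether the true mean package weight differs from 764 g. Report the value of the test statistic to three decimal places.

H0: μ = 764; H1: μ ≠ 764 (one-sample t-test, two-sided).
t = (x̄ − μ₀)/(s/√n) = (849 − 764)/(110/√16) = 3.091
df = n − 1 = 15
Two-sided p-value ≈ 0.007
Since p ≈ 0.007 < α = 0.05, reject H0; the data support H1.

3.091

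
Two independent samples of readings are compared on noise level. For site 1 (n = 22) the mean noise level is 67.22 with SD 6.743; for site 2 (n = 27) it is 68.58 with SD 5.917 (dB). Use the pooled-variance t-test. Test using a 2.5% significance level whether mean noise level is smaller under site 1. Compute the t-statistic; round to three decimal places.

-0.752

Let group 1 = site 1, group 2 = site 2. H0: μ_1 = μ_2; H1: μ_1 < μ_2 (two-sample pooled-variance t-test, left-tailed).
s_p² = [(22−1)·6.743² + (27−1)·5.917²]/(22+27−2) = 39.6832
t = (67.22 − 68.58)/√[39.6832·(1/22 + 1/27)] = -0.752
df = n₁ + n₂ − 2 = 47
p-value = P(T ≤ -0.752) ≈ 0.228
Since p ≈ 0.228 > α = 0.025, fail to reject H0; the evidence is not statistically significant.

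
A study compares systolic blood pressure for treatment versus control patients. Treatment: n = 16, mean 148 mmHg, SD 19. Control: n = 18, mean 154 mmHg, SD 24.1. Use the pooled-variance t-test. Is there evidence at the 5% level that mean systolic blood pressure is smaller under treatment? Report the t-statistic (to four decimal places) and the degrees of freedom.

Let group 1 = treatment, group 2 = control. H0: μ_1 = μ_2; H1: μ_1 < μ_2 (two-sample pooled-variance t-test, left-tailed).
s_p² = [(16−1)·19² + (18−1)·24.1²]/(16+18−2) = 477.774
t = (148 − 154)/√[477.774·(1/16 + 1/18)] = -0.7989
df = n₁ + n₂ − 2 = 32
p-value = P(T ≤ -0.7989) ≈ 0.2151
Since p ≈ 0.2151 > α = 0.05, fail to reject H0; the evidence is not statistically significant.

t = -0.7989, df = 32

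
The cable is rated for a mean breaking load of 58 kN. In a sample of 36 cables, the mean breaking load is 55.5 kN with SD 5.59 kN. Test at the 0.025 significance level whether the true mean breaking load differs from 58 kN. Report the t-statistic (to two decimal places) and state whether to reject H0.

t = -2.68; reject H0

H0: μ = 58; H1: μ ≠ 58 (one-sample t-test, two-sided).
t = (x̄ − μ₀)/(s/√n) = (55.5 − 58)/(5.59/√36) = -2.68
df = n − 1 = 35
Two-sided p-value ≈ 0.0111
Since p ≈ 0.0111 < α = 0.025, reject H0; the data support H1.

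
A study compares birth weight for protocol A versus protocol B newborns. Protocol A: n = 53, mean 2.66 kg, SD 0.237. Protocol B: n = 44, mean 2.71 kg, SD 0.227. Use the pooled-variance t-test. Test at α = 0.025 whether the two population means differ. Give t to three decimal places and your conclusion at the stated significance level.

Let group 1 = protocol A, group 2 = protocol B. H0: μ_1 = μ_2; H1: μ_1 ≠ μ_2 (two-sample pooled-variance t-test, two-sided).
s_p² = [(53−1)·0.237² + (44−1)·0.227²]/(53+44−2) = 0.0540688
t = (2.66 − 2.71)/√[0.0540688·(1/53 + 1/44)] = -1.054
df = n₁ + n₂ − 2 = 95
Two-sided p-value ≈ 0.294
Since p ≈ 0.294 > α = 0.025, fail to reject H0; the evidence is not statistically significant.

t = -1.054; fail to reject H0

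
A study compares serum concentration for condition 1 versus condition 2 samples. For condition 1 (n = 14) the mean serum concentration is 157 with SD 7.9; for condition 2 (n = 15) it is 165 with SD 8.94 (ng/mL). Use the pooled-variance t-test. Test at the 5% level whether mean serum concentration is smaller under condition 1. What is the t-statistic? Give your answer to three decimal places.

Let group 1 = condition 1, group 2 = condition 2. H0: μ_1 = μ_2; H1: μ_1 < μ_2 (two-sample pooled-variance t-test, left-tailed).
s_p² = [(14−1)·7.9² + (15−1)·8.94²]/(14+15−2) = 71.4911
t = (157 − 165)/√[71.4911·(1/14 + 1/15)] = -2.546
df = n₁ + n₂ − 2 = 27
p-value = P(T ≤ -2.546) ≈ 0.0085
Since p ≈ 0.0085 < α = 0.05, reject H0; the data support H1.

-2.546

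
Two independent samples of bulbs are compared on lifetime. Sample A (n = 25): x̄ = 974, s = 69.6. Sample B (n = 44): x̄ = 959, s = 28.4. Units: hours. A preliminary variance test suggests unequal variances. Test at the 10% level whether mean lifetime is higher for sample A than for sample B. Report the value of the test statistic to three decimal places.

1.030

Let group 1 = sample A, group 2 = sample B. H0: μ_1 = μ_2; H1: μ_1 > μ_2 (Welch's two-sample t-test, right-tailed).
t = (x̄_1 − x̄_2)/√(s_1²/n_1 + s_2²/n_2) = (974 − 959)/√(69.6²/25 + 28.4²/44) = 1.030
Welch–Satterthwaite df ≈ 28.61
p-value = P(T ≥ 1.030) ≈ 0.156
Since p ≈ 0.156 > α = 0.1, fail to reject H0; the data do not provide sufficient evidence against H0.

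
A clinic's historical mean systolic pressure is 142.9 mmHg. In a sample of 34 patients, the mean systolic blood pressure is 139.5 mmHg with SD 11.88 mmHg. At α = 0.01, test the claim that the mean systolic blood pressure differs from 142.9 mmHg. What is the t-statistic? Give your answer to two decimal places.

-1.67

H0: μ = 142.9; H1: μ ≠ 142.9 (one-sample t-test, two-sided).
t = (x̄ − μ₀)/(s/√n) = (139.5 − 142.9)/(11.88/√34) = -1.67
df = n − 1 = 33
Two-sided p-value ≈ 0.105
Since p ≈ 0.105 > α = 0.01, fail to reject H0; the evidence is not statistically significant.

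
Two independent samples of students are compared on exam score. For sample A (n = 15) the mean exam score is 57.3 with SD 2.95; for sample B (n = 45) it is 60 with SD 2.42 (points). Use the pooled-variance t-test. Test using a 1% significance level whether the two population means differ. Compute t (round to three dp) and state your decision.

t = -3.540; reject H0

Let group 1 = sample A, group 2 = sample B. H0: μ_1 = μ_2; H1: μ_1 ≠ μ_2 (two-sample pooled-variance t-test, two-sided).
s_p² = [(15−1)·2.95² + (45−1)·2.42²]/(15+45−2) = 6.54339
t = (57.3 − 60)/√[6.54339·(1/15 + 1/45)] = -3.540
df = n₁ + n₂ − 2 = 58
Two-sided p-value ≈ 0.001
Since p ≈ 0.001 < α = 0.01, reject H0; the evidence is statistically significant.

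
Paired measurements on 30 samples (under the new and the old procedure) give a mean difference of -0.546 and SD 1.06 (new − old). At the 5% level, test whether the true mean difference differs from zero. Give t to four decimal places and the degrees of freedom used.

H0: μ_d = 0; H1: μ_d ≠ 0 (paired t-test on the differences, two-sided).
t = d̄/(s_d/√n) = -0.546/(1.06/√30) = -2.8213
df = n − 1 = 29
Two-sided p-value ≈ 0.0085
Since p ≈ 0.0085 < α = 0.05, reject H0; the data support H1.

t = -2.8213, df = 29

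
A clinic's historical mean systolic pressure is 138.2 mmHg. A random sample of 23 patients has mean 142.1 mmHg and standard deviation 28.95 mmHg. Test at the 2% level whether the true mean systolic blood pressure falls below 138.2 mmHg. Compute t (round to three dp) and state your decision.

H0: μ = 138.2; H1: μ < 138.2 (one-sample t-test, left-tailed).
t = (x̄ − μ₀)/(s/√n) = (142.1 − 138.2)/(28.95/√23) = 0.646
df = n − 1 = 22
p-value = P(T ≤ 0.646) ≈ 0.7375
Since p ≈ 0.7375 > α = 0.02, fail to reject H0; the evidence is not statistically significant.

t = 0.646; fail to reject H0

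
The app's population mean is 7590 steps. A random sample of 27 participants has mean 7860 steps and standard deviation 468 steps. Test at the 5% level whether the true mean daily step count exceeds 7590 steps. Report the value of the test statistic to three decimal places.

H0: μ = 7590; H1: μ > 7590 (one-sample t-test, right-tailed).
t = (x̄ − μ₀)/(s/√n) = (7860 − 7590)/(468/√27) = 2.998
df = n − 1 = 26
p-value = P(T ≥ 2.998) ≈ 0.003
Since p ≈ 0.003 < α = 0.05, reject H0; the data support H1.

2.998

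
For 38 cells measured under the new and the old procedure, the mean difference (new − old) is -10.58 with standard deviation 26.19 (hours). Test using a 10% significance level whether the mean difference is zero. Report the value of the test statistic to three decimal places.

-2.490

H0: μ_d = 0; H1: μ_d ≠ 0 (paired t-test on the differences, two-sided).
t = d̄/(s_d/√n) = -10.58/(26.19/√38) = -2.490
df = n − 1 = 37
Two-sided p-value ≈ 0.017
Since p ≈ 0.017 < α = 0.1, reject H0; the data support H1.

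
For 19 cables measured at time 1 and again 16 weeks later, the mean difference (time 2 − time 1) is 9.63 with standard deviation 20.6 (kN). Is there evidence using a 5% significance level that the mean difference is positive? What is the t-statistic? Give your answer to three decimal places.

2.038

H0: μ_d = 0; H1: μ_d > 0 (paired t-test on the differences, right-tailed).
t = d̄/(s_d/√n) = 9.63/(20.6/√19) = 2.038
df = n − 1 = 18
p-value = P(T ≥ 2.038) ≈ 0.0283
Since p ≈ 0.0283 < α = 0.05, reject H0; the data support H1.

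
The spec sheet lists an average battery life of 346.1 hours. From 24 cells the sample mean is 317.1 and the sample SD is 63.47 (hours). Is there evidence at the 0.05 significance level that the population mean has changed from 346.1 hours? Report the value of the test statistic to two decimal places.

-2.24

H0: μ = 346.1; H1: μ ≠ 346.1 (one-sample t-test, two-sided).
t = (x̄ − μ₀)/(s/√n) = (317.1 − 346.1)/(63.47/√24) = -2.24
df = n − 1 = 23
Two-sided p-value ≈ 0.035
Since p ≈ 0.035 < α = 0.05, reject H0; the evidence is statistically significant.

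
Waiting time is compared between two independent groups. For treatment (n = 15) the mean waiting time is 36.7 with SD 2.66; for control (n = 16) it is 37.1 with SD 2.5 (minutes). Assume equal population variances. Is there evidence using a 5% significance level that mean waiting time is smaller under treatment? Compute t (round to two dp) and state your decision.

Let group 1 = treatment, group 2 = control. H0: μ_1 = μ_2; H1: μ_1 < μ_2 (two-sample pooled-variance t-test, left-tailed).
s_p² = [(15−1)·2.66² + (16−1)·2.5²]/(15+16−2) = 6.64857
t = (36.7 − 37.1)/√[6.64857·(1/15 + 1/16)] = -0.43
df = n₁ + n₂ − 2 = 29
p-value = P(T ≤ -0.43) ≈ 0.335
Since p ≈ 0.335 > α = 0.05, fail to reject H0; the evidence is not statistically significant.

t = -0.43; fail to reject H0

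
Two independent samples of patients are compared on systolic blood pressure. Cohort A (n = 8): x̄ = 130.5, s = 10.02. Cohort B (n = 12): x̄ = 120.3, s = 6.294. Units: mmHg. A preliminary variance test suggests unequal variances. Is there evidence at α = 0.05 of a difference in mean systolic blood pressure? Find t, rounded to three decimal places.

Let group 1 = cohort A, group 2 = cohort B. H0: μ_1 = μ_2; H1: μ_1 ≠ μ_2 (Welch's two-sample t-test, two-sided).
t = (x̄_1 − x̄_2)/√(s_1²/n_1 + s_2²/n_2) = (130.5 − 120.3)/√(10.02²/8 + 6.294²/12) = 2.562
Welch–Satterthwaite df ≈ 10.70
Two-sided p-value ≈ 0.0269
Since p ≈ 0.0269 < α = 0.05, reject H0; the data support H1.

2.562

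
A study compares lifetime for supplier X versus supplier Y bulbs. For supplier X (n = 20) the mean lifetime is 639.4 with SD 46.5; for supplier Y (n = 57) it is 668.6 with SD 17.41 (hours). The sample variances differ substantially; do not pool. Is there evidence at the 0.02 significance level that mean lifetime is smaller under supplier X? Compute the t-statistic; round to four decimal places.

Let group 1 = supplier X, group 2 = supplier Y. H0: μ_1 = μ_2; H1: μ_1 < μ_2 (Welch's two-sample t-test, left-tailed).
t = (x̄_1 − x̄_2)/√(s_1²/n_1 + s_2²/n_2) = (639.4 − 668.6)/√(46.5²/20 + 17.41²/57) = -2.7417
Welch–Satterthwaite df ≈ 20.90
p-value = P(T ≤ -2.7417) ≈ 0.006
Since p ≈ 0.006 < α = 0.02, reject H0; the evidence is statistically significant.

-2.7417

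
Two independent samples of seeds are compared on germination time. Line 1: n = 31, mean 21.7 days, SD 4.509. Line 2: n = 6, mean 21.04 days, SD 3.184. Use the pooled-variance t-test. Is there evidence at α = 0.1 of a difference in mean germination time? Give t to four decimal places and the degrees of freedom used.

Let group 1 = line 1, group 2 = line 2. H0: μ_1 = μ_2; H1: μ_1 ≠ μ_2 (two-sample pooled-variance t-test, two-sided).
s_p² = [(31−1)·4.509² + (6−1)·3.184²]/(31+6−2) = 18.8749
t = (21.7 − 21.04)/√[18.8749·(1/31 + 1/6)] = 0.3406
df = n₁ + n₂ − 2 = 35
Two-sided p-value ≈ 0.7354
Since p ≈ 0.7354 > α = 0.1, fail to reject H0; the evidence is not statistically significant.

t = 0.3406, df = 35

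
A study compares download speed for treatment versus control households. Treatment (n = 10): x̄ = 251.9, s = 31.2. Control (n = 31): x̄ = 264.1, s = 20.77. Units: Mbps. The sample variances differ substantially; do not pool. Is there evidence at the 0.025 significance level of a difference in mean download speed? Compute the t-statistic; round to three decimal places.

Let group 1 = treatment, group 2 = control. H0: μ_1 = μ_2; H1: μ_1 ≠ μ_2 (Welch's two-sample t-test, two-sided).
t = (x̄_1 − x̄_2)/√(s_1²/n_1 + s_2²/n_2) = (251.9 − 264.1)/√(31.2²/10 + 20.77²/31) = -1.157
Welch–Satterthwaite df ≈ 11.69
Two-sided p-value ≈ 0.271
Since p ≈ 0.271 > α = 0.025, fail to reject H0; the data do not provide sufficient evidence against H0.

-1.157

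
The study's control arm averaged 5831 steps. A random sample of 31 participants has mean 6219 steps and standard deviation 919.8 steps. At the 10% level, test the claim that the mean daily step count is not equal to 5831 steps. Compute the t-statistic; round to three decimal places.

2.349

H0: μ = 5831; H1: μ ≠ 5831 (one-sample t-test, two-sided).
t = (x̄ − μ₀)/(s/√n) = (6219 − 5831)/(919.8/√31) = 2.349
df = n − 1 = 30
Two-sided p-value ≈ 0.0256
Since p ≈ 0.0256 < α = 0.1, reject H0; the evidence is statistically significant.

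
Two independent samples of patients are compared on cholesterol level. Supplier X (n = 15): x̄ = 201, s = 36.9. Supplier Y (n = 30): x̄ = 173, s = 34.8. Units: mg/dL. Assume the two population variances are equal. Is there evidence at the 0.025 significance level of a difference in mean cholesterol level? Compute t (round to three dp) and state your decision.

t = 2.494; reject H0

Let group 1 = supplier X, group 2 = supplier Y. H0: μ_1 = μ_2; H1: μ_1 ≠ μ_2 (two-sample pooled-variance t-test, two-sided).
s_p² = [(15−1)·36.9² + (30−1)·34.8²]/(15+30−2) = 1260.06
t = (201 − 173)/√[1260.06·(1/15 + 1/30)] = 2.494
df = n₁ + n₂ − 2 = 43
Two-sided p-value ≈ 0.0165
Since p ≈ 0.0165 < α = 0.025, reject H0; the data support H1.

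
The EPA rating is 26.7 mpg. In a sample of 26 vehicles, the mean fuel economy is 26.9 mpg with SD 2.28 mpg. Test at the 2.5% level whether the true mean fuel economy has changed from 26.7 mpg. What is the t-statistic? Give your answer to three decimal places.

0.447

H0: μ = 26.7; H1: μ ≠ 26.7 (one-sample t-test, two-sided).
t = (x̄ − μ₀)/(s/√n) = (26.9 − 26.7)/(2.28/√26) = 0.447
df = n − 1 = 25
Two-sided p-value ≈ 0.6585
Since p ≈ 0.6585 > α = 0.025, fail to reject H0; the data do not provide sufficient evidence against H0.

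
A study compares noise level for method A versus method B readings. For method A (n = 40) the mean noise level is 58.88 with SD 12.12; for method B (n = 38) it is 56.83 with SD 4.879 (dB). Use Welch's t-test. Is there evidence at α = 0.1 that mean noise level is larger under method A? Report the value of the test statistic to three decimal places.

Let group 1 = method A, group 2 = method B. H0: μ_1 = μ_2; H1: μ_1 > μ_2 (Welch's two-sample t-test, right-tailed).
t = (x̄_1 − x̄_2)/√(s_1²/n_1 + s_2²/n_2) = (58.88 − 56.83)/√(12.12²/40 + 4.879²/38) = 0.989
Welch–Satterthwaite df ≈ 51.85
p-value = P(T ≥ 0.989) ≈ 0.164
Since p ≈ 0.164 > α = 0.1, fail to reject H0; the evidence is not statistically significant.

0.989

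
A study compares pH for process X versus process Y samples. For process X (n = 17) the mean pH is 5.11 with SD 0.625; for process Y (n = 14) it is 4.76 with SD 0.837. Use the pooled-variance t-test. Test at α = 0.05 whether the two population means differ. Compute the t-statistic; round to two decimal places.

Let group 1 = process X, group 2 = process Y. H0: μ_1 = μ_2; H1: μ_1 ≠ μ_2 (two-sample pooled-variance t-test, two-sided).
s_p² = [(17−1)·0.625² + (14−1)·0.837²]/(17+14−2) = 0.529565
t = (5.11 − 4.76)/√[0.529565·(1/17 + 1/14)] = 1.33
df = n₁ + n₂ − 2 = 29
Two-sided p-value ≈ 0.193
Since p ≈ 0.193 > α = 0.05, fail to reject H0; the data do not provide sufficient evidence against H0.

1.33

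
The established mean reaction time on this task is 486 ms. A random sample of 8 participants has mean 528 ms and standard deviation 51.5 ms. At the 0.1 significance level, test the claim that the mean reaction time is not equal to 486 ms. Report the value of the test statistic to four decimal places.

H0: μ = 486; H1: μ ≠ 486 (one-sample t-test, two-sided).
t = (x̄ − μ₀)/(s/√n) = (528 − 486)/(51.5/√8) = 2.3067
df = n − 1 = 7
Two-sided p-value ≈ 0.0545
Since p ≈ 0.0545 < α = 0.1, reject H0; the data support H1.

2.3067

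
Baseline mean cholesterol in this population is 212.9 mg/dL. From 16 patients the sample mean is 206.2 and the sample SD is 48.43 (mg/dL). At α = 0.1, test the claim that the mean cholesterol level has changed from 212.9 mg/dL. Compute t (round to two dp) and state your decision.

t = -0.55; fail to reject H0

H0: μ = 212.9; H1: μ ≠ 212.9 (one-sample t-test, two-sided).
t = (x̄ − μ₀)/(s/√n) = (206.2 − 212.9)/(48.43/√16) = -0.55
df = n − 1 = 15
Two-sided p-value ≈ 0.588
Since p ≈ 0.588 > α = 0.1, fail to reject H0; the data do not provide sufficient evidence against H0.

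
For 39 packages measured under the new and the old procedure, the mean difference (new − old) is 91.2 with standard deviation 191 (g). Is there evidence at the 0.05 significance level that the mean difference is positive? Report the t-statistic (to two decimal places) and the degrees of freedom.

t = 2.98, df = 38

H0: μ_d = 0; H1: μ_d > 0 (paired t-test on the differences, right-tailed).
t = d̄/(s_d/√n) = 91.2/(191/√39) = 2.98
df = n − 1 = 38
p-value = P(T ≥ 2.98) ≈ 0.002
Since p ≈ 0.002 < α = 0.05, reject H0; the evidence is statistically significant.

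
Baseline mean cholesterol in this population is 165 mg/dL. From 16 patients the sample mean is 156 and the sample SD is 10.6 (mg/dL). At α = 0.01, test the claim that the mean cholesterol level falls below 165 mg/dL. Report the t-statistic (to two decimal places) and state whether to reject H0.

t = -3.40; reject H0

H0: μ = 165; H1: μ < 165 (one-sample t-test, left-tailed).
t = (x̄ − μ₀)/(s/√n) = (156 − 165)/(10.6/√16) = -3.40
df = n − 1 = 15
p-value = P(T ≤ -3.40) ≈ 0.0020
Since p ≈ 0.0020 < α = 0.01, reject H0; the data support H1.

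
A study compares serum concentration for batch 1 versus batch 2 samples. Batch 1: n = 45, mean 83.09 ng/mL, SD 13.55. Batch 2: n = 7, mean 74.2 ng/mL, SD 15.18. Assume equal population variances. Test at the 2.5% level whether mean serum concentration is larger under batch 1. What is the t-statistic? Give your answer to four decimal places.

Let group 1 = batch 1, group 2 = batch 2. H0: μ_1 = μ_2; H1: μ_1 > μ_2 (two-sample pooled-variance t-test, right-tailed).
s_p² = [(45−1)·13.55² + (7−1)·15.18²]/(45+7−2) = 189.222
t = (83.09 − 74.2)/√[189.222·(1/45 + 1/7)] = 1.5906
df = n₁ + n₂ − 2 = 50
p-value = P(T ≥ 1.5906) ≈ 0.059
Since p ≈ 0.059 > α = 0.025, fail to reject H0; the evidence is not statistically significant.

1.5906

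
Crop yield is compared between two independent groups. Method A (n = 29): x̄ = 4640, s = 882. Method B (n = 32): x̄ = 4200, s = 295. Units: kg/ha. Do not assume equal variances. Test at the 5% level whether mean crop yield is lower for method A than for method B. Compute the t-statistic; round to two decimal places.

2.56

Let group 1 = method A, group 2 = method B. H0: μ_1 = μ_2; H1: μ_1 < μ_2 (Welch's two-sample t-test, left-tailed).
t = (x̄_1 − x̄_2)/√(s_1²/n_1 + s_2²/n_2) = (4640 − 4200)/√(882²/29 + 295²/32) = 2.56
Welch–Satterthwaite df ≈ 33.65
p-value = P(T ≤ 2.56) ≈ 0.9924
Since p ≈ 0.9924 > α = 0.05, fail to reject H0; the data do not provide sufficient evidence against H0.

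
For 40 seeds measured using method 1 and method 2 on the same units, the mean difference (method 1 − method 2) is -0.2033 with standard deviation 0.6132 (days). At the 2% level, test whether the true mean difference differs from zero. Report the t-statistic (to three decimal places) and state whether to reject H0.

t = -2.097; fail to reject H0

H0: μ_d = 0; H1: μ_d ≠ 0 (paired t-test on the differences, two-sided).
t = d̄/(s_d/√n) = -0.2033/(0.6132/√40) = -2.097
df = n − 1 = 39
Two-sided p-value ≈ 0.043
Since p ≈ 0.043 > α = 0.02, fail to reject H0; the data do not provide sufficient evidence against H0.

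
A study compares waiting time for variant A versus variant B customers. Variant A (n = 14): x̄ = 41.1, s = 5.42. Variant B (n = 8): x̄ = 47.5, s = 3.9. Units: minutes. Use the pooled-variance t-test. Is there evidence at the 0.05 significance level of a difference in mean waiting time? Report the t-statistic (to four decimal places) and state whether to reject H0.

Let group 1 = variant A, group 2 = variant B. H0: μ_1 = μ_2; H1: μ_1 ≠ μ_2 (two-sample pooled-variance t-test, two-sided).
s_p² = [(14−1)·5.42² + (8−1)·3.9²]/(14+8−2) = 24.4182
t = (41.1 − 47.5)/√[24.4182·(1/14 + 1/8)] = -2.9223
df = n₁ + n₂ − 2 = 20
Two-sided p-value ≈ 0.008
Since p ≈ 0.008 < α = 0.05, reject H0; the data support H1.

t = -2.9223; reject H0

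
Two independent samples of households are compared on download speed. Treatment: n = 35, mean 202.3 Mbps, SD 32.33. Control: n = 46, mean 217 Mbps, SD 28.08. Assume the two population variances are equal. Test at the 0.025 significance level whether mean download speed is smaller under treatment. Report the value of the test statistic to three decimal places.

-2.186

Let group 1 = treatment, group 2 = control. H0: μ_1 = μ_2; H1: μ_1 < μ_2 (two-sample pooled-variance t-test, left-tailed).
s_p² = [(35−1)·32.33² + (46−1)·28.08²]/(35+46−2) = 898.983
t = (202.3 − 217)/√[898.983·(1/35 + 1/46)] = -2.186
df = n₁ + n₂ − 2 = 79
p-value = P(T ≤ -2.186) ≈ 0.016
Since p ≈ 0.016 < α = 0.025, reject H0; the data support H1.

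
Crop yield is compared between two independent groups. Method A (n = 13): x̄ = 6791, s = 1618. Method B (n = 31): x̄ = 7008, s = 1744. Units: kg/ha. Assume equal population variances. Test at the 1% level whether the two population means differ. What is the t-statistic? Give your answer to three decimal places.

-0.384

Let group 1 = method A, group 2 = method B. H0: μ_1 = μ_2; H1: μ_1 ≠ μ_2 (two-sample pooled-variance t-test, two-sided).
s_p² = [(13−1)·1618² + (31−1)·1744²]/(13+31−2) = 2920500
t = (6791 − 7008)/√[2920500·(1/13 + 1/31)] = -0.384
df = n₁ + n₂ − 2 = 42
Two-sided p-value ≈ 0.703
Since p ≈ 0.703 > α = 0.01, fail to reject H0; the evidence is not statistically significant.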